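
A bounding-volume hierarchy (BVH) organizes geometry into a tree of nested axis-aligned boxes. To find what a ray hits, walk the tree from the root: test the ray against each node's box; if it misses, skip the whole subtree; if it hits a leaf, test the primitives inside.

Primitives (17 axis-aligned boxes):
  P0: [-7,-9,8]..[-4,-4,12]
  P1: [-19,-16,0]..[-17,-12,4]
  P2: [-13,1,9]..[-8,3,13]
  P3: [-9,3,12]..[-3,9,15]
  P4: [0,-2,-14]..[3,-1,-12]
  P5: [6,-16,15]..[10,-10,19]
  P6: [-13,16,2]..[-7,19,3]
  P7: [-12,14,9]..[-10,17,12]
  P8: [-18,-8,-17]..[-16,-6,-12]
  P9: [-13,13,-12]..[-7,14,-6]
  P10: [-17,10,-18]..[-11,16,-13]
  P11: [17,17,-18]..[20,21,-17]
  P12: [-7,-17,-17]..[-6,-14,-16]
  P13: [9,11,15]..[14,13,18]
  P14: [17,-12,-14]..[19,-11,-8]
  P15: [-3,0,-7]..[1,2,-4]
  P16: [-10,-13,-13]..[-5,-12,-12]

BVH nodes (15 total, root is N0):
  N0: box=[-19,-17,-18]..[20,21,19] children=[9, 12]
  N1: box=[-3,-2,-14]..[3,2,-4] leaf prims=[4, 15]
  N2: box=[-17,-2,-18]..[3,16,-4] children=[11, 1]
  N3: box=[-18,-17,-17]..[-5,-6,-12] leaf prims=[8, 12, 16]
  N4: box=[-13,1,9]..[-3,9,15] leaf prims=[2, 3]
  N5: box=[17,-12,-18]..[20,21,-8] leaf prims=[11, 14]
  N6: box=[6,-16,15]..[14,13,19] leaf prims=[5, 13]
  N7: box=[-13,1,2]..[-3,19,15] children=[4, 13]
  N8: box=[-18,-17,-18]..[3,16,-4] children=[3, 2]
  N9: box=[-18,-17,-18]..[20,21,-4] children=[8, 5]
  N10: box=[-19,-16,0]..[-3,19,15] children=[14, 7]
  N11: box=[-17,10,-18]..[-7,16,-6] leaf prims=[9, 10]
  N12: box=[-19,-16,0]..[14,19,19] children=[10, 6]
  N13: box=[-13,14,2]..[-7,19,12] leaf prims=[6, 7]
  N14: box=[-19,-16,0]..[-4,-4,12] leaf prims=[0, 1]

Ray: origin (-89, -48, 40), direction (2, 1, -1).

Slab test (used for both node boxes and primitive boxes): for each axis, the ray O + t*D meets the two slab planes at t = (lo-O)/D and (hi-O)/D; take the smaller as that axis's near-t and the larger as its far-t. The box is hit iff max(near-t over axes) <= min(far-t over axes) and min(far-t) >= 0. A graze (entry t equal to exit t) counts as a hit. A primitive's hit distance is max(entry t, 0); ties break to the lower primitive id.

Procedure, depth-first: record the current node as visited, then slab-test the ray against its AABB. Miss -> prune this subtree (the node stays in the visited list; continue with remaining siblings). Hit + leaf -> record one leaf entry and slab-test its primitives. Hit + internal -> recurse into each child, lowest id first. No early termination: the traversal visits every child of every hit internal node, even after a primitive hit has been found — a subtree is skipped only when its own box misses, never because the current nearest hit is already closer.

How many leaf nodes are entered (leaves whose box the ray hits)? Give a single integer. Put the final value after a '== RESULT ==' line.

Traverse from the root:
N0 x:[35,109/2] y:[31,69] z:[21,58] -> hit [35,109/2], descend [9, 12]
  N9 x:[71/2,109/2] y:[31,69] z:[44,58] -> hit [44,109/2], descend [5, 8]
    N5 x:[53,109/2] y:[36,69] z:[48,58] -> hit [53,109/2] leaf, test {P11(miss), P14(miss)}
    N8 x:[71/2,46] y:[31,64] z:[44,58] -> hit [44,46], descend [2, 3]
      N2 x:[36,46] y:[46,64] z:[44,58] -> hit [46,46], descend [1, 11]
        N1 x:[43,46] y:[46,50] z:[44,54] -> hit [46,46] leaf, test {P4(miss), P15(miss)}
        N11 x:[36,41] y:[58,64] z:[46,58] -> miss, prune
      N3 x:[71/2,42] y:[31,42] z:[52,57] -> miss, prune
  N12 x:[35,103/2] y:[32,67] z:[21,40] -> hit [35,40], descend [6, 10]
    N6 x:[95/2,103/2] y:[32,61] z:[21,25] -> miss, prune
    N10 x:[35,43] y:[32,67] z:[25,40] -> hit [35,40], descend [7, 14]
      N7 x:[38,43] y:[49,67] z:[25,38] -> miss, prune
      N14 x:[35,85/2] y:[32,44] z:[28,40] -> hit [35,40] leaf, test {P0(miss), P1@t=36}

order=[0, 9, 5, 8, 2, 1, 11, 3, 12, 6, 10, 7, 14]  |boxes|=13  |leaves|=3  hit=P1

== RESULT ==
3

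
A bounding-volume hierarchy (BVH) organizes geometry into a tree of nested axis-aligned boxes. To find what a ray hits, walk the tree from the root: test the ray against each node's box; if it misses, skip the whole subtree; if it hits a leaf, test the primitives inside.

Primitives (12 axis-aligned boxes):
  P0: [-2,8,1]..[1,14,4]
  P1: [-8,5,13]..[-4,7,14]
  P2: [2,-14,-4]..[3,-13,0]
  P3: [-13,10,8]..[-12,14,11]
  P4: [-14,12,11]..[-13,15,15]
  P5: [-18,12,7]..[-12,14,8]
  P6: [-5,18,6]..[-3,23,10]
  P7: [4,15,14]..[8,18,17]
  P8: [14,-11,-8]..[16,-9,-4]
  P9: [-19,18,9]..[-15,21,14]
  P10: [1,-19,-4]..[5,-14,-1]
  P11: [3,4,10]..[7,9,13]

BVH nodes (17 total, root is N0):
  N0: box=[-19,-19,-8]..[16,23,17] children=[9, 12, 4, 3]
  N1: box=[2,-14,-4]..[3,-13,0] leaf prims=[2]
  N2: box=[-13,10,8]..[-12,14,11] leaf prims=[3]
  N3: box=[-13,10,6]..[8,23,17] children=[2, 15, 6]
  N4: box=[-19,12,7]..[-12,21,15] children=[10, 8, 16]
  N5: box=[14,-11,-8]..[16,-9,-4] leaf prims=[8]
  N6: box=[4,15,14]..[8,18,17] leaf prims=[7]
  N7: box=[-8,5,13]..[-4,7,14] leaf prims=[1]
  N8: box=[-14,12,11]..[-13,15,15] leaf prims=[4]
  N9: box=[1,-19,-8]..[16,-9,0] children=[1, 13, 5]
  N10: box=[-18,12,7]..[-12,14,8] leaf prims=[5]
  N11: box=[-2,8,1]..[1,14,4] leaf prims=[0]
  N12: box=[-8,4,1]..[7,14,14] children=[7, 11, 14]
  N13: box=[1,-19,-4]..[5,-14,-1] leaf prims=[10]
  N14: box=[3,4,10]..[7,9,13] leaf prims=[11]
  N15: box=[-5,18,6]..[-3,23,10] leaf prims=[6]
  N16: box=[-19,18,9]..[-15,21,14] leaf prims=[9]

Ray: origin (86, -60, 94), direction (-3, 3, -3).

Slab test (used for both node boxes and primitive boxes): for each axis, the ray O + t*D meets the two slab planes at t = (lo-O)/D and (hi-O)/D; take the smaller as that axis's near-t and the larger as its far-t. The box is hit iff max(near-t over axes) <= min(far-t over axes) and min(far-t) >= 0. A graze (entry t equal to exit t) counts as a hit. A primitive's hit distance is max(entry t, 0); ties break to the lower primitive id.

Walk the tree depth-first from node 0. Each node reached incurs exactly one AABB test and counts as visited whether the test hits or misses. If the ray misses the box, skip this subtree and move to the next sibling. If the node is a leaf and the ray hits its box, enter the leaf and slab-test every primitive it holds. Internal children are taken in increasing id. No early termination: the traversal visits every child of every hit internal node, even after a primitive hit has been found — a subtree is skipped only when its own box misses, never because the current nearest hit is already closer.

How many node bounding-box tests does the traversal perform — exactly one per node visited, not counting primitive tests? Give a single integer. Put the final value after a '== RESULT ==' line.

Trace the traversal:
N0 x:[70/3,35] y:[41/3,83/3] z:[77/3,34] -> hit [77/3,83/3], descend [3, 4, 9, 12]
  N3 x:[26,33] y:[70/3,83/3] z:[77/3,88/3] -> hit [26,83/3], descend [2, 6, 15]
    N2 x:[98/3,33] y:[70/3,74/3] z:[83/3,86/3] -> miss, prune
    N6 x:[26,82/3] y:[25,26] z:[77/3,80/3] -> hit [26,26] leaf, test {P7@t=26}
    N15 x:[89/3,91/3] y:[26,83/3] z:[28,88/3] -> miss, prune
  N4 x:[98/3,35] y:[24,27] z:[79/3,29] -> miss, prune
  N9 x:[70/3,85/3] y:[41/3,17] z:[94/3,34] -> miss, prune
  N12 x:[79/3,94/3] y:[64/3,74/3] z:[80/3,31] -> miss, prune

Summary -> nodes [0, 3, 2, 6, 15, 4, 9, 12]; box-tests=8; leaf-entries=1; first=P7

== RESULT ==
8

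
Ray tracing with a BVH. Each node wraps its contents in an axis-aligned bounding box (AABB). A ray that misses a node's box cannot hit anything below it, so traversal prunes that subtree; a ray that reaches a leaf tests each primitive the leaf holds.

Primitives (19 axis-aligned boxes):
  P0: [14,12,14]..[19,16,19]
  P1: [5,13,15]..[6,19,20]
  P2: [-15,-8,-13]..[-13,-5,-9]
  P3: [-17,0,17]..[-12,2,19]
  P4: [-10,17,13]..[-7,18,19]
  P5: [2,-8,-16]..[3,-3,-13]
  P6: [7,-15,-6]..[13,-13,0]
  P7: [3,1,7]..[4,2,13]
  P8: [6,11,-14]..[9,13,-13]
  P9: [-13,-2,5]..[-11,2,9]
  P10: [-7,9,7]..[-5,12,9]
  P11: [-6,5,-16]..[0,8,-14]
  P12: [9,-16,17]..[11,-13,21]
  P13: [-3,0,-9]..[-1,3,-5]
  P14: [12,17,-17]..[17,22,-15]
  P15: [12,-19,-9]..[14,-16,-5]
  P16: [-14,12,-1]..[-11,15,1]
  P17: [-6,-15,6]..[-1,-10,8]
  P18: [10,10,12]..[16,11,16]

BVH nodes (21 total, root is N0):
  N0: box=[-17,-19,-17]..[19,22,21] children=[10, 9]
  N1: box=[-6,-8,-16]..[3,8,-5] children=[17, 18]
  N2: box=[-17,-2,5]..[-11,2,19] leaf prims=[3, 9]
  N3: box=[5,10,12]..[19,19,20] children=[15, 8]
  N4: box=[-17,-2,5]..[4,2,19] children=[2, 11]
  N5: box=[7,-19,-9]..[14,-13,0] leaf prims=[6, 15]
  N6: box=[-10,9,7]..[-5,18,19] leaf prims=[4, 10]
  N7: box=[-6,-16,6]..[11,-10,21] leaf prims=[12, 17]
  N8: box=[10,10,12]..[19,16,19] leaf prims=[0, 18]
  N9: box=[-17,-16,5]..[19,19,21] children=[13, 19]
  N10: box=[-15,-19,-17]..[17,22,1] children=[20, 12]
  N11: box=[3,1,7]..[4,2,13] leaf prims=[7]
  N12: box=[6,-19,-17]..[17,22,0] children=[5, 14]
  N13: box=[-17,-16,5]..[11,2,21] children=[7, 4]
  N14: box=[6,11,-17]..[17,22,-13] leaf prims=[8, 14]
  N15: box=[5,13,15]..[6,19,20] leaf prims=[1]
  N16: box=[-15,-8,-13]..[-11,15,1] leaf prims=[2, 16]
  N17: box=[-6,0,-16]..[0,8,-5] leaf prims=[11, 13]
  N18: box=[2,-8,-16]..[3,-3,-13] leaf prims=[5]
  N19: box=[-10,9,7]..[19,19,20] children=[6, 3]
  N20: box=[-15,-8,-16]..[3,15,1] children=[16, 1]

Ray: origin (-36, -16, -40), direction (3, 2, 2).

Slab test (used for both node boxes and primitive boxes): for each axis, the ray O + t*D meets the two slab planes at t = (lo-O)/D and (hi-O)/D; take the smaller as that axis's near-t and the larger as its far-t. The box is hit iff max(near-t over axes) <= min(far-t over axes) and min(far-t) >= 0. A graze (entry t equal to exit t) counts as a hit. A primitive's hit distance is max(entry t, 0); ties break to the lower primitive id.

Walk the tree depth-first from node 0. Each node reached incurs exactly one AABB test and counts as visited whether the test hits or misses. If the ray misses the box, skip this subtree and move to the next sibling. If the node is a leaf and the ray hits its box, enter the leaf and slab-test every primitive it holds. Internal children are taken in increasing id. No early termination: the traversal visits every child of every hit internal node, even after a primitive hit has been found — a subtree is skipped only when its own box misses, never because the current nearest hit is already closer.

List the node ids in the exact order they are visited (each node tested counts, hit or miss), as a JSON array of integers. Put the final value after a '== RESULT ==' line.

Traverse from the root:
N0 x:[19/3,55/3] y:[-3/2,19] z:[23/2,61/2] -> hit [23/2,55/3], descend [9, 10]
  N9 x:[19/3,55/3] y:[0,35/2] z:[45/2,61/2] -> miss, prune
  N10 x:[7,53/3] y:[-3/2,19] z:[23/2,41/2] -> hit [23/2,53/3], descend [12, 20]
    N12 x:[14,53/3] y:[-3/2,19] z:[23/2,20] -> hit [14,53/3], descend [5, 14]
      N5 x:[43/3,50/3] y:[-3/2,3/2] z:[31/2,20] -> miss, prune
      N14 x:[14,53/3] y:[27/2,19] z:[23/2,27/2] -> miss, prune
    N20 x:[7,13] y:[4,31/2] z:[12,41/2] -> hit [12,13], descend [1, 16]
      N1 x:[10,13] y:[4,12] z:[12,35/2] -> hit [12,12], descend [17, 18]
        N17 x:[10,12] y:[8,12] z:[12,35/2] -> hit [12,12] leaf, test {P11@t=12, P13(miss)}
        N18 x:[38/3,13] y:[4,13/2] z:[12,27/2] -> miss, prune
      N16 x:[7,25/3] y:[4,31/2] z:[27/2,41/2] -> miss, prune

order=[0, 9, 10, 12, 5, 14, 20, 1, 17, 18, 16]  |boxes|=11  |leaves|=1  hit=P11

== RESULT ==
[0, 9, 10, 12, 5, 14, 20, 1, 17, 18, 16]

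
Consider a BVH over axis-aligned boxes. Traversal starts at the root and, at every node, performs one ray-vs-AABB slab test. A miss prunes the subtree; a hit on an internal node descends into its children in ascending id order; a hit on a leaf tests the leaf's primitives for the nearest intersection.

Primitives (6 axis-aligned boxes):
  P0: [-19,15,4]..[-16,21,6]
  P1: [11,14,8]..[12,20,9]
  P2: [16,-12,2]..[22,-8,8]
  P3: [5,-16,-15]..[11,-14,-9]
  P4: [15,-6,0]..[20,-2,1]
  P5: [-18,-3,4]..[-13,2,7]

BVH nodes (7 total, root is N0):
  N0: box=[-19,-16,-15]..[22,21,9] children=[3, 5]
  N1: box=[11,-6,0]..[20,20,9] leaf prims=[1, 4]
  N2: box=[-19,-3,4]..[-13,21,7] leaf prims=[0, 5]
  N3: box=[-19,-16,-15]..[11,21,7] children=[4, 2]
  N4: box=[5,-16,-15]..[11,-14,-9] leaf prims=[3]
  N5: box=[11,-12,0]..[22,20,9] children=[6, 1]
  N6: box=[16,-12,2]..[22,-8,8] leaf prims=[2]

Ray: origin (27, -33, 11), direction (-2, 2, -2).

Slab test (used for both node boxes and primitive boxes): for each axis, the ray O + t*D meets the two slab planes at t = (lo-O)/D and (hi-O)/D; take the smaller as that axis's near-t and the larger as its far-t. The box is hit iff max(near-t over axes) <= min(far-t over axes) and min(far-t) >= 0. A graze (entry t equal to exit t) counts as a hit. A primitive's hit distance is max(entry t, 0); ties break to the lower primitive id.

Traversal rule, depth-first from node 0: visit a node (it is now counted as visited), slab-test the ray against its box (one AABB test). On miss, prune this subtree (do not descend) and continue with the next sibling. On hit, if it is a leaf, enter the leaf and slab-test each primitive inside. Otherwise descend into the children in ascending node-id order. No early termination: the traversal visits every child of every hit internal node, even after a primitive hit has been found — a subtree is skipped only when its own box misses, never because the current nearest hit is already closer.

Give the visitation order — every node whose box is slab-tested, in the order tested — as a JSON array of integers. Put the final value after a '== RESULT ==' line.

Traverse from the root:
N0 x:[5/2,23] y:[17/2,27] z:[1,13] -> hit [17/2,13], descend [3, 5]
  N3 x:[8,23] y:[17/2,27] z:[2,13] -> hit [17/2,13], descend [2, 4]
    N2 x:[20,23] y:[15,27] z:[2,7/2] -> miss, prune
    N4 x:[8,11] y:[17/2,19/2] z:[10,13] -> miss, prune
  N5 x:[5/2,8] y:[21/2,53/2] z:[1,11/2] -> miss, prune

Visited [0, 3, 2, 4, 5]. Tests: 5 box, 0 leaf. Nearest: miss.

== RESULT ==
[0, 3, 2, 4, 5]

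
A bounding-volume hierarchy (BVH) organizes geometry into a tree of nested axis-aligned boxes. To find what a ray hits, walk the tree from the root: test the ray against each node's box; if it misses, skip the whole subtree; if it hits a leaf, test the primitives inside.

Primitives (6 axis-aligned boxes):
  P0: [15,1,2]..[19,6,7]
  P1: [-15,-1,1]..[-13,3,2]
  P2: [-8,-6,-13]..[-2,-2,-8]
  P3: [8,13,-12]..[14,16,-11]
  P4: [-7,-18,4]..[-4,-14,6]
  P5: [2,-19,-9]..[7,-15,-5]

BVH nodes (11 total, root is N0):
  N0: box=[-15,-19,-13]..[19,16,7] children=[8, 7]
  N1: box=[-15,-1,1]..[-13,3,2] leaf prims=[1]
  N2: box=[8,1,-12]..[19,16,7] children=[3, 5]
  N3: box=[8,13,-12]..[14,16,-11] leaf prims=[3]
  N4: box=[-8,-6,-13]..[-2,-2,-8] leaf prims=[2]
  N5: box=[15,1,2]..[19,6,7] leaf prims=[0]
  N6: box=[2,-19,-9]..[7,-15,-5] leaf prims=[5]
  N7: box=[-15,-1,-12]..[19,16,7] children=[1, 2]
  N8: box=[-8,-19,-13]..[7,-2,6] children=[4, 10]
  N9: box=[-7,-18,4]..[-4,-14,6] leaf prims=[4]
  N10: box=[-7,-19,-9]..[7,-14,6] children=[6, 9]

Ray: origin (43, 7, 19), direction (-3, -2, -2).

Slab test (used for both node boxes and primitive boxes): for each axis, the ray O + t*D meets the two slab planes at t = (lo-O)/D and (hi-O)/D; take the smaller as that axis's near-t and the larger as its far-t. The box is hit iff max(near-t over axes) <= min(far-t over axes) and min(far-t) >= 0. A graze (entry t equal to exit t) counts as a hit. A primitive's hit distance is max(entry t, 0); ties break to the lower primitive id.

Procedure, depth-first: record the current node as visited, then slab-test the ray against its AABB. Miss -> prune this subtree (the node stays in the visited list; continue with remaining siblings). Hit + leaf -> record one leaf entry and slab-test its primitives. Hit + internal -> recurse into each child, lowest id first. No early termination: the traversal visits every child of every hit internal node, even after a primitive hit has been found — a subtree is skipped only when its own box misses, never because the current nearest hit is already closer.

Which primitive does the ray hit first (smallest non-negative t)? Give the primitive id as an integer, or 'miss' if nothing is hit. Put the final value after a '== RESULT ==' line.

Walk:
N0 x:[8,58/3] y:[-9/2,13] z:[6,16] -> hit [8,13], descend [7, 8]
  N7 x:[8,58/3] y:[-9/2,4] z:[6,31/2] -> miss, prune
  N8 x:[12,17] y:[9/2,13] z:[13/2,16] -> hit [12,13], descend [4, 10]
    N4 x:[15,17] y:[9/2,13/2] z:[27/2,16] -> miss, prune
    N10 x:[12,50/3] y:[21/2,13] z:[13/2,14] -> hit [12,13], descend [6, 9]
      N6 x:[12,41/3] y:[11,13] z:[12,14] -> hit [12,13] leaf, test {P5@t=12}
      N9 x:[47/3,50/3] y:[21/2,25/2] z:[13/2,15/2] -> miss, prune

Visited [0, 7, 8, 4, 10, 6, 9]. Tests: 7 box, 1 leaf. Nearest: P5.

== RESULT ==
5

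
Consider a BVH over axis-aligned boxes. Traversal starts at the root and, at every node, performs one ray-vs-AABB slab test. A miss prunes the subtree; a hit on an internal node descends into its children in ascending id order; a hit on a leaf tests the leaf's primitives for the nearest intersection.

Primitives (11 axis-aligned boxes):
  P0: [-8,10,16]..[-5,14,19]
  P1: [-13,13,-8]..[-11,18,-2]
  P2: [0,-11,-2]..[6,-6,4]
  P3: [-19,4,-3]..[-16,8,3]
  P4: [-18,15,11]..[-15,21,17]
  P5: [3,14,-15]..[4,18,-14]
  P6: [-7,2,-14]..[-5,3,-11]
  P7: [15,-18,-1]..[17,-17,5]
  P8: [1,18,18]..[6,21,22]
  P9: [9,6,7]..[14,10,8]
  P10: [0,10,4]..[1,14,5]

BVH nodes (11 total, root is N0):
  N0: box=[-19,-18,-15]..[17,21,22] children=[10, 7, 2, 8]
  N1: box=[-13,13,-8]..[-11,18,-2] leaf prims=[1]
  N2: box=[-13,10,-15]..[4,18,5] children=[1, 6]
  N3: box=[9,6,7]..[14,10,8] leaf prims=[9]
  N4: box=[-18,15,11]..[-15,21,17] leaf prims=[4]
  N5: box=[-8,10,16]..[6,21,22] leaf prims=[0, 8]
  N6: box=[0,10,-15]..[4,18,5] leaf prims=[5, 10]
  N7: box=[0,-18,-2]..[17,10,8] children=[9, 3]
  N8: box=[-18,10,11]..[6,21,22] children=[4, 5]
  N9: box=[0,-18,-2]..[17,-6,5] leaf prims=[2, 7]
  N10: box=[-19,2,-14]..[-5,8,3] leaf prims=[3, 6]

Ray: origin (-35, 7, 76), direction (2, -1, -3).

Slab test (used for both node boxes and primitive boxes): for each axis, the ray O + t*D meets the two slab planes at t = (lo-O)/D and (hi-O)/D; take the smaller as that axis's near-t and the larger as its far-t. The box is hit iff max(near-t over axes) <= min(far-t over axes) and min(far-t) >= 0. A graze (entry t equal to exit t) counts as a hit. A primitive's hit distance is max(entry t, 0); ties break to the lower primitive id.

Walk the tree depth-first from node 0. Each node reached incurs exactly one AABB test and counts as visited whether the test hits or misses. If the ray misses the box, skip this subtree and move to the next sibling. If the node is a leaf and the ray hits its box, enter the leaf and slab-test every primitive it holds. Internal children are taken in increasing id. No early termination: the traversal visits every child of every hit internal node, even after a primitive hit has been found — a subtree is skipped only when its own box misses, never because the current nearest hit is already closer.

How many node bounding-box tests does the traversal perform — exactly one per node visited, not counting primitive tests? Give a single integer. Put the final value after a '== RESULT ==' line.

Walk:
N0 x:[8,26] y:[-14,25] z:[18,91/3] -> hit [18,25], descend [2, 7, 8, 10]
  N2 x:[11,39/2] y:[-11,-3] z:[71/3,91/3] -> miss, prune
  N7 x:[35/2,26] y:[-3,25] z:[68/3,26] -> hit [68/3,25], descend [3, 9]
    N3 x:[22,49/2] y:[-3,1] z:[68/3,23] -> miss, prune
    N9 x:[35/2,26] y:[13,25] z:[71/3,26] -> hit [71/3,25] leaf, test {P2(miss), P7@t=25}
  N8 x:[17/2,41/2] y:[-14,-3] z:[18,65/3] -> miss, prune
  N10 x:[8,15] y:[-1,5] z:[73/3,30] -> miss, prune

Visited [0, 2, 7, 3, 9, 8, 10]. Tests: 7 box, 1 leaf. Nearest: P7.

== RESULT ==
7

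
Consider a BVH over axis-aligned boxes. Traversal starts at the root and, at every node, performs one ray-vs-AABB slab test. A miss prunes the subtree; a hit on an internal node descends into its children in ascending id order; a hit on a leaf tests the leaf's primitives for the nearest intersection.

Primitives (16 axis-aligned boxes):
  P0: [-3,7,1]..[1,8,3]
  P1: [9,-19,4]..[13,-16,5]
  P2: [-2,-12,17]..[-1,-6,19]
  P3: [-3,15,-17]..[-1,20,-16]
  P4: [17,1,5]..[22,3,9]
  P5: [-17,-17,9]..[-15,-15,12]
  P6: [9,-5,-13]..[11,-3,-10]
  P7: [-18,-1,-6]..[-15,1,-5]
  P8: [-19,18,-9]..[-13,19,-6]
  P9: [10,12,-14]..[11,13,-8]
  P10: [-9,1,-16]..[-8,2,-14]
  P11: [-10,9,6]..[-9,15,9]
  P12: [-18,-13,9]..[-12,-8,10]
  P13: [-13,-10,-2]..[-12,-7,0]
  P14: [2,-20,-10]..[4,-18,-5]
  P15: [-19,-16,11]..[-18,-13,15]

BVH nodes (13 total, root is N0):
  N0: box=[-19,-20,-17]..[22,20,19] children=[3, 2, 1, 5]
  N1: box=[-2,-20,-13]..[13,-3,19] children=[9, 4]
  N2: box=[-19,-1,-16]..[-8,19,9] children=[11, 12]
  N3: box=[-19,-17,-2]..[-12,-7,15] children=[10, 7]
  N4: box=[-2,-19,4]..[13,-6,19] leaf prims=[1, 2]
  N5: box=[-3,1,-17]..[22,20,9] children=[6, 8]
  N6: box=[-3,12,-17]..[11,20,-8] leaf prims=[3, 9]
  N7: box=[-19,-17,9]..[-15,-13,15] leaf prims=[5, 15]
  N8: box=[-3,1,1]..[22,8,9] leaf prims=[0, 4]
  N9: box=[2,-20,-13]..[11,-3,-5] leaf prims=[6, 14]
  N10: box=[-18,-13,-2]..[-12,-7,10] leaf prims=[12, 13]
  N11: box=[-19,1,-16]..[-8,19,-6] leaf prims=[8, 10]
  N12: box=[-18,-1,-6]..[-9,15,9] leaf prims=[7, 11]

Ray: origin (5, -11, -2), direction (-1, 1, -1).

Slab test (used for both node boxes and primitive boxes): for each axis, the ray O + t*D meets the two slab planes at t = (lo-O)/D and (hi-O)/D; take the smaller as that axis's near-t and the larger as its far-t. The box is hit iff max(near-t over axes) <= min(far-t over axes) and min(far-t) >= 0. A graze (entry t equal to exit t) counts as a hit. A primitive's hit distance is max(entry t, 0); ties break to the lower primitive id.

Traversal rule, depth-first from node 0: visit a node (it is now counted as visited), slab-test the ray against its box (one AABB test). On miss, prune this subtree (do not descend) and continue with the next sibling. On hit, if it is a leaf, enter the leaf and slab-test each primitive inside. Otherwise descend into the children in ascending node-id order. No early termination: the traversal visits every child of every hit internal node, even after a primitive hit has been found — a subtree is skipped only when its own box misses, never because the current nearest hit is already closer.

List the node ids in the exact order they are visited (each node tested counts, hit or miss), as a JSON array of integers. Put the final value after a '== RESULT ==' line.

Walk:
N0 x:[-17,24] y:[-9,31] z:[-21,15] -> hit [-9,15], descend [1, 2, 3, 5]
  N1 x:[-8,7] y:[-9,8] z:[-21,11] -> hit [-8,7], descend [4, 9]
    N4 x:[-8,7] y:[-8,5] z:[-21,-6] -> miss, prune
    N9 x:[-6,3] y:[-9,8] z:[3,11] -> hit [3,3] leaf, test {P6(miss), P14(miss)}
  N2 x:[13,24] y:[10,30] z:[-11,14] -> hit [13,14], descend [11, 12]
    N11 x:[13,24] y:[12,30] z:[4,14] -> hit [13,14] leaf, test {P8(miss), P10@t=13}
    N12 x:[14,23] y:[10,26] z:[-11,4] -> miss, prune
  N3 x:[17,24] y:[-6,4] z:[-17,0] -> miss, prune
  N5 x:[-17,8] y:[12,31] z:[-11,15] -> miss, prune

order=[0, 1, 4, 9, 2, 11, 12, 3, 5]  |boxes|=9  |leaves|=2  hit=P10

== RESULT ==
[0, 1, 4, 9, 2, 11, 12, 3, 5]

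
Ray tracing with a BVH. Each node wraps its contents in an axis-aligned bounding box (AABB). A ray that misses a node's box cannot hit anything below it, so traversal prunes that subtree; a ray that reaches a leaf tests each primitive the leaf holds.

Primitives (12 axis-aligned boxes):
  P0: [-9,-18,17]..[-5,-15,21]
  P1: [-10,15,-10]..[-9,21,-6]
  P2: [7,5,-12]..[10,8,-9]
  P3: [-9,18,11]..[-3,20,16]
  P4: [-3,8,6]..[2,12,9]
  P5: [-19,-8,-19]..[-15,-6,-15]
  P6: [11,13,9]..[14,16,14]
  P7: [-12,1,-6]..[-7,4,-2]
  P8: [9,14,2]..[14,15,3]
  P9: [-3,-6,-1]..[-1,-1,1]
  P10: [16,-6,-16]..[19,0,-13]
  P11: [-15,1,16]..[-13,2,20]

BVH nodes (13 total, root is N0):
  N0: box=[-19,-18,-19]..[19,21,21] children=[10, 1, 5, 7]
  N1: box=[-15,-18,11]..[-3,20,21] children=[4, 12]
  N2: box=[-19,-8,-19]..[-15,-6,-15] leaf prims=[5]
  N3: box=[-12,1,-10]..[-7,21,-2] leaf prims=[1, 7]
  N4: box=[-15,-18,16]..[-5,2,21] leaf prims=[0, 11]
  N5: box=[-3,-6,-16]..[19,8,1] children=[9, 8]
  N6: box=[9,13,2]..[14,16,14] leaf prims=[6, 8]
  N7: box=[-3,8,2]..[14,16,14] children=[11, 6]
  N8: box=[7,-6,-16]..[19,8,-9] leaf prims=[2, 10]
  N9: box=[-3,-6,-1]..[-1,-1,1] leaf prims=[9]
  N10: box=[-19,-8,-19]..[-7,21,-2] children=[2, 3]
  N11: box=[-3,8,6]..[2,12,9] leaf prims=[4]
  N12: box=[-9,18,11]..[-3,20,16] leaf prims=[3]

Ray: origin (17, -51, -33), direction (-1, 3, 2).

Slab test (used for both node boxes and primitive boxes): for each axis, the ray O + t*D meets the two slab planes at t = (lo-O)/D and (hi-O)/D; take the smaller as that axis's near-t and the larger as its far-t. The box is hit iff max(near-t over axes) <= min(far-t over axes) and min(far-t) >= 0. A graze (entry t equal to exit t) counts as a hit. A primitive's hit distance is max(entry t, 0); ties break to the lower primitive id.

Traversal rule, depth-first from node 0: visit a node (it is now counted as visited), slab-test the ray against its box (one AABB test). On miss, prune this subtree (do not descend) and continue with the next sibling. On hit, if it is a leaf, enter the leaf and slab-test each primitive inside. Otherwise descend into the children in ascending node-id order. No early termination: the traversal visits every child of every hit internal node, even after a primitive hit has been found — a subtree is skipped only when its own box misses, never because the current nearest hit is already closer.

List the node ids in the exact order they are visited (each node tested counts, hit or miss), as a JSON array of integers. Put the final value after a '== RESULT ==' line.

Trace the traversal:
N0 x:[-2,36] y:[11,24] z:[7,27] -> hit [11,24], descend [1, 5, 7, 10]
  N1 x:[20,32] y:[11,71/3] z:[22,27] -> hit [22,71/3], descend [4, 12]
    N4 x:[22,32] y:[11,53/3] z:[49/2,27] -> miss, prune
    N12 x:[20,26] y:[23,71/3] z:[22,49/2] -> hit [23,71/3] leaf, test {P3@t=23}
  N5 x:[-2,20] y:[15,59/3] z:[17/2,17] -> hit [15,17], descend [8, 9]
    N8 x:[-2,10] y:[15,59/3] z:[17/2,12] -> miss, prune
    N9 x:[18,20] y:[15,50/3] z:[16,17] -> miss, prune
  N7 x:[3,20] y:[59/3,67/3] z:[35/2,47/2] -> hit [59/3,20], descend [6, 11]
    N6 x:[3,8] y:[64/3,67/3] z:[35/2,47/2] -> miss, prune
    N11 x:[15,20] y:[59/3,21] z:[39/2,21] -> hit [59/3,20] leaf, test {P4@t=59/3}
  N10 x:[24,36] y:[43/3,24] z:[7,31/2] -> miss, prune

order=[0, 1, 4, 12, 5, 8, 9, 7, 6, 11, 10]  |boxes|=11  |leaves|=2  hit=P4

== RESULT ==
[0, 1, 4, 12, 5, 8, 9, 7, 6, 11, 10]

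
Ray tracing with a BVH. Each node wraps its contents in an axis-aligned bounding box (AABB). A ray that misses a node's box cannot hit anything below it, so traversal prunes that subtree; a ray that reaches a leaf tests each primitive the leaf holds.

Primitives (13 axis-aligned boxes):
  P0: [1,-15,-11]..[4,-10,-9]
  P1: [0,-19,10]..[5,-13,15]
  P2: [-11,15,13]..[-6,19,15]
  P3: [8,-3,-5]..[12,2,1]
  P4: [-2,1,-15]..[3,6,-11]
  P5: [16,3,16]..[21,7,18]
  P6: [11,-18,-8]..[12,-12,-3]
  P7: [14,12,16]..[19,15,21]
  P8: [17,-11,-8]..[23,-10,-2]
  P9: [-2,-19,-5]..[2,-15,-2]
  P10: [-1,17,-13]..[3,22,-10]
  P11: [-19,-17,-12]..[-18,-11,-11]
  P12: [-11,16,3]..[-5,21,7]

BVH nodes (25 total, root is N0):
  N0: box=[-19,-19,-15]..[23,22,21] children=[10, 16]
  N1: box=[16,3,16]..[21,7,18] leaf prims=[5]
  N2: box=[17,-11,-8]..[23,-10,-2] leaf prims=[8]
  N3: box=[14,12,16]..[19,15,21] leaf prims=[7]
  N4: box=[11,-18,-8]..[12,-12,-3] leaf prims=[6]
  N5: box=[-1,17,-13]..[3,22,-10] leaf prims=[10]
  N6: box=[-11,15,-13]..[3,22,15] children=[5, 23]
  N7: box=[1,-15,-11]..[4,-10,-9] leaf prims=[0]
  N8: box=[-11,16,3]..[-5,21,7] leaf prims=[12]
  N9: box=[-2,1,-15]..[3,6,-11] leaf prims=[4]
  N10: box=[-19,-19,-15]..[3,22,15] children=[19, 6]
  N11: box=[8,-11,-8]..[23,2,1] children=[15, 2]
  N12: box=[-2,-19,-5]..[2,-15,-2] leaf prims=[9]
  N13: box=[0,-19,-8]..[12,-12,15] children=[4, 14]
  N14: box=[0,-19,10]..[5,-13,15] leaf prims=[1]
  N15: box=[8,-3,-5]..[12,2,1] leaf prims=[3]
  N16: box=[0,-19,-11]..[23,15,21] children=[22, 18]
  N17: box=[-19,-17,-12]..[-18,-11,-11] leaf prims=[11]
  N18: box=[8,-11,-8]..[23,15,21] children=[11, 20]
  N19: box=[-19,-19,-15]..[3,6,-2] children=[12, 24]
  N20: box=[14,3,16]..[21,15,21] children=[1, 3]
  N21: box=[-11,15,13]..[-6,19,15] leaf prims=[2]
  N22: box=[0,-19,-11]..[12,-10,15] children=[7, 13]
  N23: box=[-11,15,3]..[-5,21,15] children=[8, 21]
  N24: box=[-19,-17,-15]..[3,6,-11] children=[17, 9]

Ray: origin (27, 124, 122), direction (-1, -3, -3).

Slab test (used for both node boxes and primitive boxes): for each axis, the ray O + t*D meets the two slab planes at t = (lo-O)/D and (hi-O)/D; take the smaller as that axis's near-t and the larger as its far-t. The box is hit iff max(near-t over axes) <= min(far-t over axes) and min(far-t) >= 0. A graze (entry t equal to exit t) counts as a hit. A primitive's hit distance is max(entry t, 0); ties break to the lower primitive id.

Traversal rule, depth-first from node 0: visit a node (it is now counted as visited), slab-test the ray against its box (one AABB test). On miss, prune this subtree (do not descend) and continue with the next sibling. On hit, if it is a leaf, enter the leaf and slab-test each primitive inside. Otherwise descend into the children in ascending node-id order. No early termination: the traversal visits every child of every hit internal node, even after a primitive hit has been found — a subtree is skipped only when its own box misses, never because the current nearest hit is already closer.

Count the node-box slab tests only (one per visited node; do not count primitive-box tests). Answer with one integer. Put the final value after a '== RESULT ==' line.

Trace the traversal:
N0 x:[4,46] y:[34,143/3] z:[101/3,137/3] -> hit [34,137/3], descend [10, 16]
  N10 x:[24,46] y:[34,143/3] z:[107/3,137/3] -> hit [107/3,137/3], descend [6, 19]
    N6 x:[24,38] y:[34,109/3] z:[107/3,45] -> hit [107/3,109/3], descend [5, 23]
      N5 x:[24,28] y:[34,107/3] z:[44,45] -> miss, prune
      N23 x:[32,38] y:[103/3,109/3] z:[107/3,119/3] -> hit [107/3,109/3], descend [8, 21]
        N8 x:[32,38] y:[103/3,36] z:[115/3,119/3] -> miss, prune
        N21 x:[33,38] y:[35,109/3] z:[107/3,109/3] -> hit [107/3,109/3] leaf, test {P2@t=107/3}
    N19 x:[24,46] y:[118/3,143/3] z:[124/3,137/3] -> hit [124/3,137/3], descend [12, 24]
      N12 x:[25,29] y:[139/3,143/3] z:[124/3,127/3] -> miss, prune
      N24 x:[24,46] y:[118/3,47] z:[133/3,137/3] -> hit [133/3,137/3], descend [9, 17]
        N9 x:[24,29] y:[118/3,41] z:[133/3,137/3] -> miss, prune
        N17 x:[45,46] y:[45,47] z:[133/3,134/3] -> miss, prune
  N16 x:[4,27] y:[109/3,143/3] z:[101/3,133/3] -> miss, prune

Summary -> nodes [0, 10, 6, 5, 23, 8, 21, 19, 12, 24, 9, 17, 16]; box-tests=13; leaf-entries=1; first=P2

== RESULT ==
13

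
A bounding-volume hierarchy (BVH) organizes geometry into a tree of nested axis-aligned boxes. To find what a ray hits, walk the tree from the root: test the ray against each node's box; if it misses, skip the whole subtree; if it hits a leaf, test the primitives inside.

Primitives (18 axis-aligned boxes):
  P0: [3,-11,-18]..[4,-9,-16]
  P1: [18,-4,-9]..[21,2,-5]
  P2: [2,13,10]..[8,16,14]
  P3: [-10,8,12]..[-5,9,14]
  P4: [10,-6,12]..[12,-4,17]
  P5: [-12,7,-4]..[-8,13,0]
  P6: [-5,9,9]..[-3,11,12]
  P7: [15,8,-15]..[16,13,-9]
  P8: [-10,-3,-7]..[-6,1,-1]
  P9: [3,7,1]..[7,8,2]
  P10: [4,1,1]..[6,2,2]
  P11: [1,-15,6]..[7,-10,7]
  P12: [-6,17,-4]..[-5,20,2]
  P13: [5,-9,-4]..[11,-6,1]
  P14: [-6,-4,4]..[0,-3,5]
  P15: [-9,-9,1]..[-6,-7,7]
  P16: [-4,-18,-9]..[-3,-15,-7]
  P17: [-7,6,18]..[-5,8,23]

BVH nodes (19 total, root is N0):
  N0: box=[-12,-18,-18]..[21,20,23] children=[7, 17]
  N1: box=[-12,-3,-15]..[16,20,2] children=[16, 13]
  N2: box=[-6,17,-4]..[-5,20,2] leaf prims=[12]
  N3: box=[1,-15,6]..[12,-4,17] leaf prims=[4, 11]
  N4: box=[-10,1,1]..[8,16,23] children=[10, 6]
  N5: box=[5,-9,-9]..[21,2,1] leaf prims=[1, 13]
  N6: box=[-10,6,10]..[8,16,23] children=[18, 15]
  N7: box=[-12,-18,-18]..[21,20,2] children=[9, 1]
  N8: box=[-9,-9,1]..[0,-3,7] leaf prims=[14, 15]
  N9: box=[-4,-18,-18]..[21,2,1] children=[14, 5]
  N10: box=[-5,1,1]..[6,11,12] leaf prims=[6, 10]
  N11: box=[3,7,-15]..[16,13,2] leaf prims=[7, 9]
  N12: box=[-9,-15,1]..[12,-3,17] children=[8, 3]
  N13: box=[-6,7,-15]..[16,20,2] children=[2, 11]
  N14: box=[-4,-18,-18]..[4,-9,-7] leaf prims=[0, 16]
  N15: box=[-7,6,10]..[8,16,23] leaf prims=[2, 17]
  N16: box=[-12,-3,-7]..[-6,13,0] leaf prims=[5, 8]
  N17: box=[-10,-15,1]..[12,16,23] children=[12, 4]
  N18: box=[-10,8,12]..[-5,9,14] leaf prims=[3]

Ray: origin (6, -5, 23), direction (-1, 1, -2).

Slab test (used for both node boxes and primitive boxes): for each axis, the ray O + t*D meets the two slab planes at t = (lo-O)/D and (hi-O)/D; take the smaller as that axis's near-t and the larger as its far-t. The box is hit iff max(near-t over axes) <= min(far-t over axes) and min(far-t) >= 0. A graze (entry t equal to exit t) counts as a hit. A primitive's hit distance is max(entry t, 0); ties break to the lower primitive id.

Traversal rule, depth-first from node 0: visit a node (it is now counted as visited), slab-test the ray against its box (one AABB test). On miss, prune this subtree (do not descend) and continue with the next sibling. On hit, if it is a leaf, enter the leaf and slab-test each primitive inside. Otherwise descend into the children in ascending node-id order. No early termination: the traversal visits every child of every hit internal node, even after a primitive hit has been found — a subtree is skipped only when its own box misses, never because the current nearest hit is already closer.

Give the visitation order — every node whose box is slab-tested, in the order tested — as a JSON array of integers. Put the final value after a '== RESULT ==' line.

Walk:
N0 x:[-15,18] y:[-13,25] z:[0,41/2] -> hit [0,18], descend [7, 17]
  N7 x:[-15,18] y:[-13,25] z:[21/2,41/2] -> hit [21/2,18], descend [1, 9]
    N1 x:[-10,18] y:[2,25] z:[21/2,19] -> hit [21/2,18], descend [13, 16]
      N13 x:[-10,12] y:[12,25] z:[21/2,19] -> hit [12,12], descend [2, 11]
        N2 x:[11,12] y:[22,25] z:[21/2,27/2] -> miss, prune
        N11 x:[-10,3] y:[12,18] z:[21/2,19] -> miss, prune
      N16 x:[12,18] y:[2,18] z:[23/2,15] -> hit [12,15] leaf, test {P5(miss), P8(miss)}
    N9 x:[-15,10] y:[-13,7] z:[11,41/2] -> miss, prune
  N17 x:[-6,16] y:[-10,21] z:[0,11] -> hit [0,11], descend [4, 12]
    N4 x:[-2,16] y:[6,21] z:[0,11] -> hit [6,11], descend [6, 10]
      N6 x:[-2,16] y:[11,21] z:[0,13/2] -> miss, prune
      N10 x:[0,11] y:[6,16] z:[11/2,11] -> hit [6,11] leaf, test {P6(miss), P10(miss)}
    N12 x:[-6,15] y:[-10,2] z:[3,11] -> miss, prune

Visited [0, 7, 1, 13, 2, 11, 16, 9, 17, 4, 6, 10, 12]. Tests: 13 box, 2 leaf. Nearest: miss.

== RESULT ==
[0, 7, 1, 13, 2, 11, 16, 9, 17, 4, 6, 10, 12]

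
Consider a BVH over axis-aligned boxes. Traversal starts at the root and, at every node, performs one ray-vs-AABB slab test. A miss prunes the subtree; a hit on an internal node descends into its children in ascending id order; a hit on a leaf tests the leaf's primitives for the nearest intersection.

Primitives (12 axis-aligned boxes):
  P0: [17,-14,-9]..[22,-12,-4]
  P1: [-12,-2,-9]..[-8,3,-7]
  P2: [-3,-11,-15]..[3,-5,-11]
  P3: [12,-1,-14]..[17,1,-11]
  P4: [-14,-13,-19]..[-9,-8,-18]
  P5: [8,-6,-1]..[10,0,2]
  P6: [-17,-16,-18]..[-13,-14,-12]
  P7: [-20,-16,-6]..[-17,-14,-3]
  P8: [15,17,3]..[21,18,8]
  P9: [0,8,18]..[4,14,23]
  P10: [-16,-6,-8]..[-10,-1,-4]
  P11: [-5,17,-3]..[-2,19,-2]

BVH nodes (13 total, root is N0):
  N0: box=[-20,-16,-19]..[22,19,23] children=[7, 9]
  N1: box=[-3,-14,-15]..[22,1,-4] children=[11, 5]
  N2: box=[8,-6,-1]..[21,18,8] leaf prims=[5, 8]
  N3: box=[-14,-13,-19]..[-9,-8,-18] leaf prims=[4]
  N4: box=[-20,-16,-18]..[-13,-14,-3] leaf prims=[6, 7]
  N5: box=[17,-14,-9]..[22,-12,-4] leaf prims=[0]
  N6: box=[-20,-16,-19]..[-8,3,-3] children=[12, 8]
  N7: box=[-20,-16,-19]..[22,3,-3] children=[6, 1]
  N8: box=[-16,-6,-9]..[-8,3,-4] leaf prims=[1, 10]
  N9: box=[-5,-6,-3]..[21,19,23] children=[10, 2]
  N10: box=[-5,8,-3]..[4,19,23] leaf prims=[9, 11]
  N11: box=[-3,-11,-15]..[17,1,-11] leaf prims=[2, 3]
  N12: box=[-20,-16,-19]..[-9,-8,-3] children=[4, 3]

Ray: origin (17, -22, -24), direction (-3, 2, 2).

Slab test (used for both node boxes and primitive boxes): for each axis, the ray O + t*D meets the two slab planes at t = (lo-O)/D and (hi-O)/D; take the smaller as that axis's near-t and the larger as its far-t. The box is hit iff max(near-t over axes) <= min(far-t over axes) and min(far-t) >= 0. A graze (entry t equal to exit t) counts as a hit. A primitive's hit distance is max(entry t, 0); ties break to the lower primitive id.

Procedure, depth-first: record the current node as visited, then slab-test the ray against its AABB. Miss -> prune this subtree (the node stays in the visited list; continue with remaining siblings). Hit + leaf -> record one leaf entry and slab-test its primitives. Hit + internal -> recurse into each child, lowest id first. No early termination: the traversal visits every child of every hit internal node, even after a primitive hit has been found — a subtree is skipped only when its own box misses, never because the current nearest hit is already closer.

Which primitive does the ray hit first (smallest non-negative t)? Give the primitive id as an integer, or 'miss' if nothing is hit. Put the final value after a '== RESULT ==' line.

Walk:
N0 x:[-5/3,37/3] y:[3,41/2] z:[5/2,47/2] -> hit [3,37/3], descend [7, 9]
  N7 x:[-5/3,37/3] y:[3,25/2] z:[5/2,21/2] -> hit [3,21/2], descend [1, 6]
    N1 x:[-5/3,20/3] y:[4,23/2] z:[9/2,10] -> hit [9/2,20/3], descend [5, 11]
      N5 x:[-5/3,0] y:[4,5] z:[15/2,10] -> miss, prune
      N11 x:[0,20/3] y:[11/2,23/2] z:[9/2,13/2] -> hit [11/2,13/2] leaf, test {P2@t=11/2, P3(miss)}
    N6 x:[25/3,37/3] y:[3,25/2] z:[5/2,21/2] -> hit [25/3,21/2], descend [8, 12]
      N8 x:[25/3,11] y:[8,25/2] z:[15/2,10] -> hit [25/3,10] leaf, test {P1(miss), P10@t=9}
      N12 x:[26/3,37/3] y:[3,7] z:[5/2,21/2] -> miss, prune
  N9 x:[-4/3,22/3] y:[8,41/2] z:[21/2,47/2] -> miss, prune

order=[0, 7, 1, 5, 11, 6, 8, 12, 9]  |boxes|=9  |leaves|=2  hit=P2

== RESULT ==
2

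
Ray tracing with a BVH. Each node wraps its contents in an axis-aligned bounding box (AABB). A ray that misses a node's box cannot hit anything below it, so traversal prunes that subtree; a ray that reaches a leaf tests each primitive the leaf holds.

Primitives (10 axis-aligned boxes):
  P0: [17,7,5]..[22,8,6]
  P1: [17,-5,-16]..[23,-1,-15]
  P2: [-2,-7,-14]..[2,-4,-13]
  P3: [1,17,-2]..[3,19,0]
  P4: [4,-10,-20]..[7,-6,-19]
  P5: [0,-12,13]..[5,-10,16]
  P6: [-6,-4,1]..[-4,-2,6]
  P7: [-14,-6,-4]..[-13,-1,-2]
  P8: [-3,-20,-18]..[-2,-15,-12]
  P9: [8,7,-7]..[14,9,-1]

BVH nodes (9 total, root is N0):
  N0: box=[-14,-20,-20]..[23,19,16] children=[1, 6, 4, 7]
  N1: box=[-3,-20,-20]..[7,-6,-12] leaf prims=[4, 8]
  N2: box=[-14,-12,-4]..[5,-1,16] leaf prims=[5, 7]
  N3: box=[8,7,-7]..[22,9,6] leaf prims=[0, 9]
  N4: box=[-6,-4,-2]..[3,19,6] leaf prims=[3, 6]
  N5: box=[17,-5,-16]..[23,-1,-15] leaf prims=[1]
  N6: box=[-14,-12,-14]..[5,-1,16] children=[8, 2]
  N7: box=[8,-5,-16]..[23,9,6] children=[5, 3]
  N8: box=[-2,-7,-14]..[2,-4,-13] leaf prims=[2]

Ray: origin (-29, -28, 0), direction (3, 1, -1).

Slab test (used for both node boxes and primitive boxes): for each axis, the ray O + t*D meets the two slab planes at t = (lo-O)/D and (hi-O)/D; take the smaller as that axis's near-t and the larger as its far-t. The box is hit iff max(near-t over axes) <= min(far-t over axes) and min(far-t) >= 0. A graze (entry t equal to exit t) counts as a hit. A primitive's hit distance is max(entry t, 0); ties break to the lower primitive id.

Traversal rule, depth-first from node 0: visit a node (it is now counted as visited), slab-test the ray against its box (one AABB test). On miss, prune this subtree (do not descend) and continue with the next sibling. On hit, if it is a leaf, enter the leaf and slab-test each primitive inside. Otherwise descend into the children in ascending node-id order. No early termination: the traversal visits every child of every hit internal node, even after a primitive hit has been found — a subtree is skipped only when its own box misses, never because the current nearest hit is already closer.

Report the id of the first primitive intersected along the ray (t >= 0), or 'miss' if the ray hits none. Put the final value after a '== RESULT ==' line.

Traverse from the root:
N0 x:[5,52/3] y:[8,47] z:[-16,20] -> hit [8,52/3], descend [1, 4, 6, 7]
  N1 x:[26/3,12] y:[8,22] z:[12,20] -> hit [12,12] leaf, test {P4(miss), P8(miss)}
  N4 x:[23/3,32/3] y:[24,47] z:[-6,2] -> miss, prune
  N6 x:[5,34/3] y:[16,27] z:[-16,14] -> miss, prune
  N7 x:[37/3,52/3] y:[23,37] z:[-6,16] -> miss, prune

Summary -> nodes [0, 1, 4, 6, 7]; box-tests=5; leaf-entries=1; first=miss

== RESULT ==
miss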